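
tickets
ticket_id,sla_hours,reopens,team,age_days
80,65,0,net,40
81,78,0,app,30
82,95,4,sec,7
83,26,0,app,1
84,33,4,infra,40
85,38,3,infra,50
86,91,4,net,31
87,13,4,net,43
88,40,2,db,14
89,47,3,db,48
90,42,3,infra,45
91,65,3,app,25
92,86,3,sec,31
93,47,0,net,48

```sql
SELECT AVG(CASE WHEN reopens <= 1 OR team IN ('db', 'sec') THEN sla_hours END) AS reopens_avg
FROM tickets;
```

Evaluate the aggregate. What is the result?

ticket_id=80: ✓ → 65
ticket_id=81: ✓ → 78
ticket_id=82: ✓ → 95
ticket_id=83: ✓ → 26
ticket_id=84: ✗
ticket_id=85: ✗
ticket_id=86: ✗
ticket_id=87: ✗
ticket_id=88: ✓ → 40
ticket_id=89: ✓ → 47
ticket_id=90: ✗
ticket_id=91: ✗
ticket_id=92: ✓ → 86
ticket_id=93: ✓ → 47
reopens_avg = (65 + 78 + 95 + 26 + 40 + 47 + 86 + 47) / 8 = 60.5

60.5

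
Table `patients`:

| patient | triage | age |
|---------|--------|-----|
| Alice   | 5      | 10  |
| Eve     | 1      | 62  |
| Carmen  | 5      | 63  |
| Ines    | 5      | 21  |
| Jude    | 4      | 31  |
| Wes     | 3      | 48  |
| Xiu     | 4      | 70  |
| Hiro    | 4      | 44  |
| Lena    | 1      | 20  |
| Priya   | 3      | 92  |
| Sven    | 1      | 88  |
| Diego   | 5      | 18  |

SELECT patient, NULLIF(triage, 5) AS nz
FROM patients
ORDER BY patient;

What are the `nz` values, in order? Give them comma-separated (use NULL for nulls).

patient=Alice: triage=5 vs 5: equal → NULL
patient=Carmen: triage=5 vs 5: equal → NULL
patient=Diego: triage=5 vs 5: equal → NULL
patient=Eve: triage=1 vs 5: differ → 1
patient=Hiro: triage=4 vs 5: differ → 4
patient=Ines: triage=5 vs 5: equal → NULL
patient=Jude: triage=4 vs 5: differ → 4
patient=Lena: triage=1 vs 5: differ → 1
patient=Priya: triage=3 vs 5: differ → 3
patient=Sven: triage=1 vs 5: differ → 1
patient=Wes: triage=3 vs 5: differ → 3
patient=Xiu: triage=4 vs 5: differ → 4

NULL, NULL, NULL, 1, 4, NULL, 4, 1, 3, 1, 3, 4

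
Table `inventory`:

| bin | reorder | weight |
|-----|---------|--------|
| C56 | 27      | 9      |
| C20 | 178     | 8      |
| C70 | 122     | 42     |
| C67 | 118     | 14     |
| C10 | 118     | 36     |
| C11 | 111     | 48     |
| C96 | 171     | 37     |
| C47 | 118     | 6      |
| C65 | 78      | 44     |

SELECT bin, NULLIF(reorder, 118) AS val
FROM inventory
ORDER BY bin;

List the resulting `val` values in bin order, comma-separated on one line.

NULL, 111, 178, NULL, 27, 78, NULL, 122, 171

bin=C10: reorder=118 vs 118: equal → NULL
bin=C11: reorder=111 vs 118: differ → 111
bin=C20: reorder=178 vs 118: differ → 178
bin=C47: reorder=118 vs 118: equal → NULL
bin=C56: reorder=27 vs 118: differ → 27
bin=C65: reorder=78 vs 118: differ → 78
bin=C67: reorder=118 vs 118: equal → NULL
bin=C70: reorder=122 vs 118: differ → 122
bin=C96: reorder=171 vs 118: differ → 171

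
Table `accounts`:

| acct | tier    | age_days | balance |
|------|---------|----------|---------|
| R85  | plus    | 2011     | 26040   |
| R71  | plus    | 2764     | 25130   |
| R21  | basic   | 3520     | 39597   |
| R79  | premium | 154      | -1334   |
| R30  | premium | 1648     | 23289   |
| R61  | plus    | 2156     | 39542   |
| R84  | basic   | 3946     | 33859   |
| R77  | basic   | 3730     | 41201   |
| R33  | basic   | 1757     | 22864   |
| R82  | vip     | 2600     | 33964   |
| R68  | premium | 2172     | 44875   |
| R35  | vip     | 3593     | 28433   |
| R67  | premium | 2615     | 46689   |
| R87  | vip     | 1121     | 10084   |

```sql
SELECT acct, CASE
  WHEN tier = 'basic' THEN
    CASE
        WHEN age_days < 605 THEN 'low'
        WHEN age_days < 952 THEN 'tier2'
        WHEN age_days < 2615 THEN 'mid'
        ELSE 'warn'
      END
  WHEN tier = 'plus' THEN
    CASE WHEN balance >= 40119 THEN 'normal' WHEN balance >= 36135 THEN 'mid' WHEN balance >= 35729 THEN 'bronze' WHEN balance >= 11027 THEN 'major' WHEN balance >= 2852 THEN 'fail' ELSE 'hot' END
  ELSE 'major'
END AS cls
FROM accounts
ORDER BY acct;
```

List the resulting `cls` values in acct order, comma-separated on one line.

warn, major, mid, major, mid, major, major, major, warn, major, major, warn, major, major

acct=R21: tier='basic' → inner[ELSE] → warn
acct=R30: tier='premium' → outer ELSE → major
acct=R33: tier='basic' → inner[age_days < 2615] → mid
acct=R35: tier='vip' → outer ELSE → major
acct=R61: tier='plus' → inner[balance >= 36135] → mid
acct=R67: tier='premium' → outer ELSE → major
acct=R68: tier='premium' → outer ELSE → major
acct=R71: tier='plus' → inner[balance >= 11027] → major
acct=R77: tier='basic' → inner[ELSE] → warn
acct=R79: tier='premium' → outer ELSE → major
acct=R82: tier='vip' → outer ELSE → major
acct=R84: tier='basic' → inner[ELSE] → warn
acct=R85: tier='plus' → inner[balance >= 11027] → major
acct=R87: tier='vip' → outer ELSE → major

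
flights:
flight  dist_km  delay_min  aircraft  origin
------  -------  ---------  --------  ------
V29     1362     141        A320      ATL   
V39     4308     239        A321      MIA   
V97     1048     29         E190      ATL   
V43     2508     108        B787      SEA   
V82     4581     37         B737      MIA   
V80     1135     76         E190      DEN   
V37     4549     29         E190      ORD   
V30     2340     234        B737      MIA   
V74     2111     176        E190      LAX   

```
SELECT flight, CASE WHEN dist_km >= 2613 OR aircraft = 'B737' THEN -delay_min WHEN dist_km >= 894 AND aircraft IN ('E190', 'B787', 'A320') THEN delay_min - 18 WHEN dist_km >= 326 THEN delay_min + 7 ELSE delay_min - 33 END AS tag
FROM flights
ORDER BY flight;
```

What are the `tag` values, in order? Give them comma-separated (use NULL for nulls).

flight=V29: dist_km >= 894 AND aircraft IN ('E190', 'B787', 'A320') → 123
flight=V30: dist_km >= 2613 OR aircraft = 'B737' → -234
flight=V37: dist_km >= 2613 OR aircraft = 'B737' → -29
flight=V39: dist_km >= 2613 OR aircraft = 'B737' → -239
flight=V43: dist_km >= 894 AND aircraft IN ('E190', 'B787', 'A320') → 90
flight=V74: dist_km >= 894 AND aircraft IN ('E190', 'B787', 'A320') → 158
flight=V80: dist_km >= 894 AND aircraft IN ('E190', 'B787', 'A320') → 58
flight=V82: dist_km >= 2613 OR aircraft = 'B737' → -37
flight=V97: dist_km >= 894 AND aircraft IN ('E190', 'B787', 'A320') → 11

123, -234, -29, -239, 90, 158, 58, -37, 11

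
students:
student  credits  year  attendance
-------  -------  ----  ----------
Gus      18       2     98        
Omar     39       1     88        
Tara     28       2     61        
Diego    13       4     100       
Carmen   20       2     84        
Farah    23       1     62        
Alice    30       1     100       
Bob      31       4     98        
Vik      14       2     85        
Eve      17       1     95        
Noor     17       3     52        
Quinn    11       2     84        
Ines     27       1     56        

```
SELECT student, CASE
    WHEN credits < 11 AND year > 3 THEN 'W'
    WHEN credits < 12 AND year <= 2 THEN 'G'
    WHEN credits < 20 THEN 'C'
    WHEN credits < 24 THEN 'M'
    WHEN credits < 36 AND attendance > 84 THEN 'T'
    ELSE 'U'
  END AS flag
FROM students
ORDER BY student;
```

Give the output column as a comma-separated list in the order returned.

student=Alice: credits < 36 AND attendance > 84 → T
student=Bob: credits < 36 AND attendance > 84 → T
student=Carmen: credits < 24 → M
student=Diego: credits < 20 → C
student=Eve: credits < 20 → C
student=Farah: credits < 24 → M
student=Gus: credits < 20 → C
student=Ines: ELSE → U
student=Noor: credits < 20 → C
student=Omar: ELSE → U
student=Quinn: credits < 12 AND year <= 2 → G
student=Tara: ELSE → U
student=Vik: credits < 20 → C

T, T, M, C, C, M, C, U, C, U, G, U, C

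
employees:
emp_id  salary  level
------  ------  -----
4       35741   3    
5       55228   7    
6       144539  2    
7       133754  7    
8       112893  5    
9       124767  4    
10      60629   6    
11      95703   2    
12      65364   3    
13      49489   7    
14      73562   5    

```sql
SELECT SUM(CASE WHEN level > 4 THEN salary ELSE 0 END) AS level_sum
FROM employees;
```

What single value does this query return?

emp_id=4: ✗
emp_id=5: ✓ → 55228
emp_id=6: ✗
emp_id=7: ✓ → 133754
emp_id=8: ✓ → 112893
emp_id=9: ✗
emp_id=10: ✓ → 60629
emp_id=11: ✗
emp_id=12: ✗
emp_id=13: ✓ → 49489
emp_id=14: ✓ → 73562
level_sum = 55228 + 133754 + 112893 + 60629 + 49489 + 73562 = 485555

485555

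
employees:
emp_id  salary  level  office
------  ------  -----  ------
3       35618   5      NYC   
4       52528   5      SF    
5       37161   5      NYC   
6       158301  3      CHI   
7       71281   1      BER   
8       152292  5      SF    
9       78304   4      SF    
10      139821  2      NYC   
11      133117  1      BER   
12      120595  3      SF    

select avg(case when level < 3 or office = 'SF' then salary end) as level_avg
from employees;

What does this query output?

106848.2857142857

emp_id=3: ✗
emp_id=4: ✓ → 52528
emp_id=5: ✗
emp_id=6: ✗
emp_id=7: ✓ → 71281
emp_id=8: ✓ → 152292
emp_id=9: ✓ → 78304
emp_id=10: ✓ → 139821
emp_id=11: ✓ → 133117
emp_id=12: ✓ → 120595
level_avg = (52528 + 71281 + 152292 + 78304 + 139821 + 133117 + 120595) / 7 = 106848.2857142857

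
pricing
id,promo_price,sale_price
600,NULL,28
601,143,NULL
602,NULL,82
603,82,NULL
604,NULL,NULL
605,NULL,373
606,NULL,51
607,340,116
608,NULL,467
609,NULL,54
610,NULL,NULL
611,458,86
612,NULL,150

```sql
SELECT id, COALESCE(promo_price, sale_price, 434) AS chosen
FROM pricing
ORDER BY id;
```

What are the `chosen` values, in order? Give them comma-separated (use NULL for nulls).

28, 143, 82, 82, 434, 373, 51, 340, 467, 54, 434, 458, 150

id=600: promo_price=NULL, sale_price=28 → 28
id=601: promo_price=143 → 143
id=602: promo_price=NULL, sale_price=82 → 82
id=603: promo_price=82 → 82
id=604: promo_price=NULL, sale_price=NULL, → literal 434 → 434
id=605: promo_price=NULL, sale_price=373 → 373
id=606: promo_price=NULL, sale_price=51 → 51
id=607: promo_price=340 → 340
id=608: promo_price=NULL, sale_price=467 → 467
id=609: promo_price=NULL, sale_price=54 → 54
id=610: promo_price=NULL, sale_price=NULL, → literal 434 → 434
id=611: promo_price=458 → 458
id=612: promo_price=NULL, sale_price=150 → 150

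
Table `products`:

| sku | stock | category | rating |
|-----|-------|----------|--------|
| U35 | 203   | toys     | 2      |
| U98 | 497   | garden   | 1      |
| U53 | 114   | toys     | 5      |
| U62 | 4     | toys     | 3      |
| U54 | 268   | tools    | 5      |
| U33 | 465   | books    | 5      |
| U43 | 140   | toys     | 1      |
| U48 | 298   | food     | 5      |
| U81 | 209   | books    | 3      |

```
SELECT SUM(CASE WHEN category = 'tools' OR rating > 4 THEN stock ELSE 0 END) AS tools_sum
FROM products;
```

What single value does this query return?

sku=U35: ✗
sku=U98: ✗
sku=U53: ✓ → 114
sku=U62: ✗
sku=U54: ✓ → 268
sku=U33: ✓ → 465
sku=U43: ✗
sku=U48: ✓ → 298
sku=U81: ✗
tools_sum = 114 + 268 + 465 + 298 = 1145

1145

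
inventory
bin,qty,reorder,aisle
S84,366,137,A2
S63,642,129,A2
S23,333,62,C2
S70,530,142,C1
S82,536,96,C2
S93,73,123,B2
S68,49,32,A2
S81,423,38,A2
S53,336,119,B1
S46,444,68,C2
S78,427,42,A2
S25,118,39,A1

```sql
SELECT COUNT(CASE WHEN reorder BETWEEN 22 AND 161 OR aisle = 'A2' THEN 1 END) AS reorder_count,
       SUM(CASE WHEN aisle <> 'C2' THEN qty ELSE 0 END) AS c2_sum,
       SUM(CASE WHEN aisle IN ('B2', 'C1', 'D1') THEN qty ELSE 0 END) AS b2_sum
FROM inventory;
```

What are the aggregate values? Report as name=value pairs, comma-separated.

[reorder_count: reorder BETWEEN 22 AND 161 OR aisle = 'A2']
bin=S84: ✓ → 1
bin=S63: ✓ → 1
bin=S23: ✓ → 1
bin=S70: ✓ → 1
bin=S82: ✓ → 1
bin=S93: ✓ → 1
bin=S68: ✓ → 1
bin=S81: ✓ → 1
bin=S53: ✓ → 1
bin=S46: ✓ → 1
bin=S78: ✓ → 1
bin=S25: ✓ → 1
reorder_count = COUNT(1, 1, 1, 1, 1, 1, 1, 1, 1, 1, 1, 1) = 12
—
[c2_sum: aisle <> 'C2']
bin=S84: ✓ → 366
bin=S63: ✓ → 642
bin=S23: ✗
bin=S70: ✓ → 530
bin=S82: ✗
bin=S93: ✓ → 73
bin=S68: ✓ → 49
bin=S81: ✓ → 423
bin=S53: ✓ → 336
bin=S46: ✗
bin=S78: ✓ → 427
bin=S25: ✓ → 118
c2_sum = 366 + 642 + 530 + 73 + 49 + 423 + 336 + 427 + 118 = 2964
—
[b2_sum: aisle IN ('B2', 'C1', 'D1')]
bin=S84: ✗
bin=S63: ✗
bin=S23: ✗
bin=S70: ✓ → 530
bin=S82: ✗
bin=S93: ✓ → 73
bin=S68: ✗
bin=S81: ✗
bin=S53: ✗
bin=S46: ✗
bin=S78: ✗
bin=S25: ✗
b2_sum = 530 + 73 = 603

reorder_count=12, c2_sum=2964, b2_sum=603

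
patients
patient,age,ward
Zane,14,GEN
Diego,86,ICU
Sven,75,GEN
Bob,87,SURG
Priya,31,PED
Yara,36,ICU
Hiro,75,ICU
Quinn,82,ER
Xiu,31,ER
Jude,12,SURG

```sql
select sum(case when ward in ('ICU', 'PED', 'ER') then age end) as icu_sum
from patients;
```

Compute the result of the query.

341

patient=Zane: ✗
patient=Diego: ✓ → 86
patient=Sven: ✗
patient=Bob: ✗
patient=Priya: ✓ → 31
patient=Yara: ✓ → 36
patient=Hiro: ✓ → 75
patient=Quinn: ✓ → 82
patient=Xiu: ✓ → 31
patient=Jude: ✗
icu_sum = 86 + 31 + 36 + 75 + 82 + 31 = 341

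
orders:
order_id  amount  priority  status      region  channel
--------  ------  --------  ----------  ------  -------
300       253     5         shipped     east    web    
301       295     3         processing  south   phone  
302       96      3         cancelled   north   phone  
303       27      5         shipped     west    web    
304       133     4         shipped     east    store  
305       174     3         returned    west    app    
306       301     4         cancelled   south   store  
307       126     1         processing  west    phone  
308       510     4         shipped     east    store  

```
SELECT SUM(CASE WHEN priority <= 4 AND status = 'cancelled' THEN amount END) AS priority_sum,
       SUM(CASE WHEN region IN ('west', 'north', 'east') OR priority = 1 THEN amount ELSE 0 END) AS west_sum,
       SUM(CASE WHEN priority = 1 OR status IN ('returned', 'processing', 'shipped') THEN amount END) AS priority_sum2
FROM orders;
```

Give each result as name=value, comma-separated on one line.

priority_sum=397, west_sum=1319, priority_sum2=1518

[priority_sum: priority <= 4 AND status = 'cancelled']
order_id=300: ✗
order_id=301: ✗
order_id=302: ✓ → 96
order_id=303: ✗
order_id=304: ✗
order_id=305: ✗
order_id=306: ✓ → 301
order_id=307: ✗
order_id=308: ✗
priority_sum = 96 + 301 = 397
—
[west_sum: region IN ('west', 'north', 'east') OR priority = 1]
order_id=300: ✓ → 253
order_id=301: ✗
order_id=302: ✓ → 96
order_id=303: ✓ → 27
order_id=304: ✓ → 133
order_id=305: ✓ → 174
order_id=306: ✗
order_id=307: ✓ → 126
order_id=308: ✓ → 510
west_sum = 253 + 96 + 27 + 133 + 174 + 126 + 510 = 1319
—
[priority_sum2: priority = 1 OR status IN ('returned', 'processing', 'shipped')]
order_id=300: ✓ → 253
order_id=301: ✓ → 295
order_id=302: ✗
order_id=303: ✓ → 27
order_id=304: ✓ → 133
order_id=305: ✓ → 174
order_id=306: ✗
order_id=307: ✓ → 126
order_id=308: ✓ → 510
priority_sum2 = 253 + 295 + 27 + 133 + 174 + 126 + 510 = 1518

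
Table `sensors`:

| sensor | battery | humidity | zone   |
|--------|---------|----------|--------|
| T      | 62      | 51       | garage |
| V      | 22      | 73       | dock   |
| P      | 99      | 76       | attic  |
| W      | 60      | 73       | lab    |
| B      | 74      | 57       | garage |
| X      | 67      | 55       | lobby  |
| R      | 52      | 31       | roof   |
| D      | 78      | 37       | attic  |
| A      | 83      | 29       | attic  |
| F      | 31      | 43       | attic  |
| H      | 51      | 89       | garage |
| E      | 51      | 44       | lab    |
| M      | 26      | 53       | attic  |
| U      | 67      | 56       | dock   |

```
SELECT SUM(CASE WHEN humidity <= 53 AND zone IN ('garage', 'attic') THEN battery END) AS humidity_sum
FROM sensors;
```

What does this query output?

sensor=T: ✓ → 62
sensor=V: ✗
sensor=P: ✗
sensor=W: ✗
sensor=B: ✗
sensor=X: ✗
sensor=R: ✗
sensor=D: ✓ → 78
sensor=A: ✓ → 83
sensor=F: ✓ → 31
sensor=H: ✗
sensor=E: ✗
sensor=M: ✓ → 26
sensor=U: ✗
humidity_sum = 62 + 78 + 83 + 31 + 26 = 280

280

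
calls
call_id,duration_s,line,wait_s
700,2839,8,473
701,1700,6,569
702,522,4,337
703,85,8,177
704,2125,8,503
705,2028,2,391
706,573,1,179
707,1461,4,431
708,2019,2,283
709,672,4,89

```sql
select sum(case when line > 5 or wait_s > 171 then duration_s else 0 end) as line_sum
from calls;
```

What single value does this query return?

13352

call_id=700: ✓ → 2839
call_id=701: ✓ → 1700
call_id=702: ✓ → 522
call_id=703: ✓ → 85
call_id=704: ✓ → 2125
call_id=705: ✓ → 2028
call_id=706: ✓ → 573
call_id=707: ✓ → 1461
call_id=708: ✓ → 2019
call_id=709: ✗
line_sum = 2839 + 1700 + 522 + 85 + 2125 + 2028 + 573 + 1461 + 2019 = 13352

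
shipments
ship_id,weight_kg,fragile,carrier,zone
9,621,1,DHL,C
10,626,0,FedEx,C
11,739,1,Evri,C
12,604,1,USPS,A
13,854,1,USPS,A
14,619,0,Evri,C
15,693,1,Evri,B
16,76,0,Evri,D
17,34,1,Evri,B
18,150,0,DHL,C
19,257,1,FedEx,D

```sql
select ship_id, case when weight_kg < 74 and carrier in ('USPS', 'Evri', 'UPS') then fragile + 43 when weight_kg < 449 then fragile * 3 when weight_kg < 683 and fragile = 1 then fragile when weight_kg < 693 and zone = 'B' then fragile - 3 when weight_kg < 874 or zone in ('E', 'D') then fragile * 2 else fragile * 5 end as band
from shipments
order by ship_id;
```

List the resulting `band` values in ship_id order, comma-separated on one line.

ship_id=9: weight_kg < 683 and fragile = 1 → 1
ship_id=10: weight_kg < 874 or zone in ('E', 'D') → 0
ship_id=11: weight_kg < 874 or zone in ('E', 'D') → 2
ship_id=12: weight_kg < 683 and fragile = 1 → 1
ship_id=13: weight_kg < 874 or zone in ('E', 'D') → 2
ship_id=14: weight_kg < 874 or zone in ('E', 'D') → 0
ship_id=15: weight_kg < 874 or zone in ('E', 'D') → 2
ship_id=16: weight_kg < 449 → 0
ship_id=17: weight_kg < 74 and carrier in ('USPS', 'Evri', 'UPS') → 44
ship_id=18: weight_kg < 449 → 0
ship_id=19: weight_kg < 449 → 3

1, 0, 2, 1, 2, 0, 2, 0, 44, 0, 3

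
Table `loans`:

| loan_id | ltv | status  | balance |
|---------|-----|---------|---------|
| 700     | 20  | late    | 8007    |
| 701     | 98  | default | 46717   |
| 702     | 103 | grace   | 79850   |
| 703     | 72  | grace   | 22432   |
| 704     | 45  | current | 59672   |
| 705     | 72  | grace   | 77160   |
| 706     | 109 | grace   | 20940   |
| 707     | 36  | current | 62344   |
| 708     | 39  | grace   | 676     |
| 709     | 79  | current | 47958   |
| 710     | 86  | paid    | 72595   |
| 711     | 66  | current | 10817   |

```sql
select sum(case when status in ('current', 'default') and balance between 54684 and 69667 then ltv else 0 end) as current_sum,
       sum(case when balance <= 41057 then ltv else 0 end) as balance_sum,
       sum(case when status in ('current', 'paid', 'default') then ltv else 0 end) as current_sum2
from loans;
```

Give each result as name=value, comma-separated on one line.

[current_sum: status in ('current', 'default') and balance between 54684 and 69667]
loan_id=700: ✗
loan_id=701: ✗
loan_id=702: ✗
loan_id=703: ✗
loan_id=704: ✓ → 45
loan_id=705: ✗
loan_id=706: ✗
loan_id=707: ✓ → 36
loan_id=708: ✗
loan_id=709: ✗
loan_id=710: ✗
loan_id=711: ✗
current_sum = 45 + 36 = 81
—
[balance_sum: balance <= 41057]
loan_id=700: ✓ → 20
loan_id=701: ✗
loan_id=702: ✗
loan_id=703: ✓ → 72
loan_id=704: ✗
loan_id=705: ✗
loan_id=706: ✓ → 109
loan_id=707: ✗
loan_id=708: ✓ → 39
loan_id=709: ✗
loan_id=710: ✗
loan_id=711: ✓ → 66
balance_sum = 20 + 72 + 109 + 39 + 66 = 306
—
[current_sum2: status in ('current', 'paid', 'default')]
loan_id=700: ✗
loan_id=701: ✓ → 98
loan_id=702: ✗
loan_id=703: ✗
loan_id=704: ✓ → 45
loan_id=705: ✗
loan_id=706: ✗
loan_id=707: ✓ → 36
loan_id=708: ✗
loan_id=709: ✓ → 79
loan_id=710: ✓ → 86
loan_id=711: ✓ → 66
current_sum2 = 98 + 45 + 36 + 79 + 86 + 66 = 410

current_sum=81, balance_sum=306, current_sum2=410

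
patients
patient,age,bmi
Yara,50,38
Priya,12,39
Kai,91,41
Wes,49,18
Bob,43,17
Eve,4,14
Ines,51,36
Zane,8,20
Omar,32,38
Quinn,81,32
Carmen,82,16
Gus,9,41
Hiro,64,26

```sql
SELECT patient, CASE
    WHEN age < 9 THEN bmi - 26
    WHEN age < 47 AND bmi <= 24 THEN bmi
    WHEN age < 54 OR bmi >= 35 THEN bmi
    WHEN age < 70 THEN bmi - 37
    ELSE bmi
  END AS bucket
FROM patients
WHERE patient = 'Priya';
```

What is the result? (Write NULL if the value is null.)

39

patient = Priya: age=12, bmi=39.
age < 9 → false
age < 47 AND bmi <= 24 → false
age < 54 OR bmi >= 35 → true → 39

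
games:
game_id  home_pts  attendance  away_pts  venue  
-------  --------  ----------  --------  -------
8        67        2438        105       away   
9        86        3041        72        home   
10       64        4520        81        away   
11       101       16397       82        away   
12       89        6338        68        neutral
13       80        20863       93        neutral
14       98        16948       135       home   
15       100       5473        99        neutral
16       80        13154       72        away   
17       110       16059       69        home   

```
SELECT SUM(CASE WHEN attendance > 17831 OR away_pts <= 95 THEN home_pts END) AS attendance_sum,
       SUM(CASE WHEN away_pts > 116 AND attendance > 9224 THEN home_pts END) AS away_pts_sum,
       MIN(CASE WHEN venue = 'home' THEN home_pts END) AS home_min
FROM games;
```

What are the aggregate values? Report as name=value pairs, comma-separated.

[attendance_sum: attendance > 17831 OR away_pts <= 95]
game_id=8: ✗
game_id=9: ✓ → 86
game_id=10: ✓ → 64
game_id=11: ✓ → 101
game_id=12: ✓ → 89
game_id=13: ✓ → 80
game_id=14: ✗
game_id=15: ✗
game_id=16: ✓ → 80
game_id=17: ✓ → 110
attendance_sum = 86 + 64 + 101 + 89 + 80 + 80 + 110 = 610
—
[away_pts_sum: away_pts > 116 AND attendance > 9224]
game_id=8: ✗
game_id=9: ✗
game_id=10: ✗
game_id=11: ✗
game_id=12: ✗
game_id=13: ✗
game_id=14: ✓ → 98
game_id=15: ✗
game_id=16: ✗
game_id=17: ✗
away_pts_sum = 98
—
[home_min: venue = 'home']
game_id=8: ✗
game_id=9: ✓ → 86
game_id=10: ✗
game_id=11: ✗
game_id=12: ✗
game_id=13: ✗
game_id=14: ✓ → 98
game_id=15: ✗
game_id=16: ✗
game_id=17: ✓ → 110
home_min = MIN(86, 98, 110) = 86

attendance_sum=610, away_pts_sum=98, home_min=86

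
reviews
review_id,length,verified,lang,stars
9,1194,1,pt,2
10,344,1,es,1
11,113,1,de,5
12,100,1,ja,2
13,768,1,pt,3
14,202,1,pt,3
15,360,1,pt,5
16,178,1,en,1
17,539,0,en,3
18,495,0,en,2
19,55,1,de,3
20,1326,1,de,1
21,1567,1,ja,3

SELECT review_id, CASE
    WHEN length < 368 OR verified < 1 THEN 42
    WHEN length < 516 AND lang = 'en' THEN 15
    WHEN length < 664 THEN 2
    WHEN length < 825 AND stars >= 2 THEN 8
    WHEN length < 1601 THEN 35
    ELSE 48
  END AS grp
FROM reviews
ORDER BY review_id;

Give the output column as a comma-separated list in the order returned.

35, 42, 42, 42, 8, 42, 42, 42, 42, 42, 42, 35, 35

review_id=9: length < 1601 → 35
review_id=10: length < 368 OR verified < 1 → 42
review_id=11: length < 368 OR verified < 1 → 42
review_id=12: length < 368 OR verified < 1 → 42
review_id=13: length < 825 AND stars >= 2 → 8
review_id=14: length < 368 OR verified < 1 → 42
review_id=15: length < 368 OR verified < 1 → 42
review_id=16: length < 368 OR verified < 1 → 42
review_id=17: length < 368 OR verified < 1 → 42
review_id=18: length < 368 OR verified < 1 → 42
review_id=19: length < 368 OR verified < 1 → 42
review_id=20: length < 1601 → 35
review_id=21: length < 1601 → 35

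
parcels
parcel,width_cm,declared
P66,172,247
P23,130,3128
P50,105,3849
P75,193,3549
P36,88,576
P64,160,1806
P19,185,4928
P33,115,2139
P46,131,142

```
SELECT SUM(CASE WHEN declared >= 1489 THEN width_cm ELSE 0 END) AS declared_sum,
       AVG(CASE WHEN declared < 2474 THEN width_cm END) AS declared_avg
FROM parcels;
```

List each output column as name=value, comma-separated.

declared_sum=888, declared_avg=133.2

[declared_sum: declared >= 1489]
parcel=P66: ✗
parcel=P23: ✓ → 130
parcel=P50: ✓ → 105
parcel=P75: ✓ → 193
parcel=P36: ✗
parcel=P64: ✓ → 160
parcel=P19: ✓ → 185
parcel=P33: ✓ → 115
parcel=P46: ✗
declared_sum = 130 + 105 + 193 + 160 + 185 + 115 = 888
—
[declared_avg: declared < 2474]
parcel=P66: ✓ → 172
parcel=P23: ✗
parcel=P50: ✗
parcel=P75: ✗
parcel=P36: ✓ → 88
parcel=P64: ✓ → 160
parcel=P19: ✗
parcel=P33: ✓ → 115
parcel=P46: ✓ → 131
declared_avg = (172 + 88 + 160 + 115 + 131) / 5 = 133.2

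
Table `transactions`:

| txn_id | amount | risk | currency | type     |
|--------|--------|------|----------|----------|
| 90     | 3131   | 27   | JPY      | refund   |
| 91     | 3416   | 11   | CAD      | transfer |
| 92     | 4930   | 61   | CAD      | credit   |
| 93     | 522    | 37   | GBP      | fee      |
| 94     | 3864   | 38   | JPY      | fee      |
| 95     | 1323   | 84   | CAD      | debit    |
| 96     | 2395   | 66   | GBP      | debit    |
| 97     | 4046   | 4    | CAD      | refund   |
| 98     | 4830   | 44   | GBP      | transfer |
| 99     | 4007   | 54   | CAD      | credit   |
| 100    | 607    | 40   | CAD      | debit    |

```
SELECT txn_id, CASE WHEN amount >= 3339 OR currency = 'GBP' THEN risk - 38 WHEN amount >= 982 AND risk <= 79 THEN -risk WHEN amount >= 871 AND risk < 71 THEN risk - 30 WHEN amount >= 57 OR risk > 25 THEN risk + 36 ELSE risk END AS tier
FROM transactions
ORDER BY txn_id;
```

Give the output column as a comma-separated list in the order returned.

-27, -27, 23, -1, 0, 120, 28, -34, 6, 16, 76

txn_id=90: amount >= 982 AND risk <= 79 → -27
txn_id=91: amount >= 3339 OR currency = 'GBP' → -27
txn_id=92: amount >= 3339 OR currency = 'GBP' → 23
txn_id=93: amount >= 3339 OR currency = 'GBP' → -1
txn_id=94: amount >= 3339 OR currency = 'GBP' → 0
txn_id=95: amount >= 57 OR risk > 25 → 120
txn_id=96: amount >= 3339 OR currency = 'GBP' → 28
txn_id=97: amount >= 3339 OR currency = 'GBP' → -34
txn_id=98: amount >= 3339 OR currency = 'GBP' → 6
txn_id=99: amount >= 3339 OR currency = 'GBP' → 16
txn_id=100: amount >= 57 OR risk > 25 → 76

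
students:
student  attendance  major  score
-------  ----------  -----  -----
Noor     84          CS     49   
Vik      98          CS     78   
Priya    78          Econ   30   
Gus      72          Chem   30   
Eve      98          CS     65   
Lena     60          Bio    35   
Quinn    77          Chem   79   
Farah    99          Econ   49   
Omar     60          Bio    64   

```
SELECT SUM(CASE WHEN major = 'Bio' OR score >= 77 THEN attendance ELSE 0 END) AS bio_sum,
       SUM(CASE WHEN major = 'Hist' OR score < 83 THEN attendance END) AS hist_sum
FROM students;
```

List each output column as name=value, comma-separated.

bio_sum=295, hist_sum=726

[bio_sum: major = 'Bio' OR score >= 77]
student=Noor: ✗
student=Vik: ✓ → 98
student=Priya: ✗
student=Gus: ✗
student=Eve: ✗
student=Lena: ✓ → 60
student=Quinn: ✓ → 77
student=Farah: ✗
student=Omar: ✓ → 60
bio_sum = 98 + 60 + 77 + 60 = 295
—
[hist_sum: major = 'Hist' OR score < 83]
student=Noor: ✓ → 84
student=Vik: ✓ → 98
student=Priya: ✓ → 78
student=Gus: ✓ → 72
student=Eve: ✓ → 98
student=Lena: ✓ → 60
student=Quinn: ✓ → 77
student=Farah: ✓ → 99
student=Omar: ✓ → 60
hist_sum = 84 + 98 + 78 + 72 + 98 + 60 + 77 + 99 + 60 = 726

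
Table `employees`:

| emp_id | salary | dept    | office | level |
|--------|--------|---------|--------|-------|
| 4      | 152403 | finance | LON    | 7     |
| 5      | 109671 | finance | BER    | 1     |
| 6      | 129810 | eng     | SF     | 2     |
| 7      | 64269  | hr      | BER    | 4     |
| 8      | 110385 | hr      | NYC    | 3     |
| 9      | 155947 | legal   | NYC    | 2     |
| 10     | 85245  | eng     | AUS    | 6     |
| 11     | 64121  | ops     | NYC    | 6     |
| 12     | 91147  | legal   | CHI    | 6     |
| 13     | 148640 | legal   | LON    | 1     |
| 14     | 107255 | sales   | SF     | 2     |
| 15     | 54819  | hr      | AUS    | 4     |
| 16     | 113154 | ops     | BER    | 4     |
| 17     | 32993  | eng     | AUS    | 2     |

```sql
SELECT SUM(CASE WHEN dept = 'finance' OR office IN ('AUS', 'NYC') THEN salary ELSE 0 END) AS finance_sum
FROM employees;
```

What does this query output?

765584

emp_id=4: ✓ → 152403
emp_id=5: ✓ → 109671
emp_id=6: ✗
emp_id=7: ✗
emp_id=8: ✓ → 110385
emp_id=9: ✓ → 155947
emp_id=10: ✓ → 85245
emp_id=11: ✓ → 64121
emp_id=12: ✗
emp_id=13: ✗
emp_id=14: ✗
emp_id=15: ✓ → 54819
emp_id=16: ✗
emp_id=17: ✓ → 32993
finance_sum = 152403 + 109671 + 110385 + 155947 + 85245 + 64121 + 54819 + 32993 = 765584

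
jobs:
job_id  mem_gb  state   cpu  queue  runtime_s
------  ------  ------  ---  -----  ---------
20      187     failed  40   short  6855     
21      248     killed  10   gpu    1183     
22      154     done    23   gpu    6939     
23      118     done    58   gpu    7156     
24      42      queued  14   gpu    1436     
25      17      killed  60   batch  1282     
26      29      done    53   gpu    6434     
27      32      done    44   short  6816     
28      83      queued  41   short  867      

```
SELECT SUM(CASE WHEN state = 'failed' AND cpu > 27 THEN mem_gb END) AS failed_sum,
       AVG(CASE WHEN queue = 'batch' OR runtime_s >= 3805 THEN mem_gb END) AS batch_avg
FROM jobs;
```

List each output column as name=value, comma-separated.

[failed_sum: state = 'failed' AND cpu > 27]
job_id=20: ✓ → 187
job_id=21: ✗
job_id=22: ✗
job_id=23: ✗
job_id=24: ✗
job_id=25: ✗
job_id=26: ✗
job_id=27: ✗
job_id=28: ✗
failed_sum = 187
—
[batch_avg: queue = 'batch' OR runtime_s >= 3805]
job_id=20: ✓ → 187
job_id=21: ✗
job_id=22: ✓ → 154
job_id=23: ✓ → 118
job_id=24: ✗
job_id=25: ✓ → 17
job_id=26: ✓ → 29
job_id=27: ✓ → 32
job_id=28: ✗
batch_avg = (187 + 154 + 118 + 17 + 29 + 32) / 6 = 89.5

failed_sum=187, batch_avg=89.5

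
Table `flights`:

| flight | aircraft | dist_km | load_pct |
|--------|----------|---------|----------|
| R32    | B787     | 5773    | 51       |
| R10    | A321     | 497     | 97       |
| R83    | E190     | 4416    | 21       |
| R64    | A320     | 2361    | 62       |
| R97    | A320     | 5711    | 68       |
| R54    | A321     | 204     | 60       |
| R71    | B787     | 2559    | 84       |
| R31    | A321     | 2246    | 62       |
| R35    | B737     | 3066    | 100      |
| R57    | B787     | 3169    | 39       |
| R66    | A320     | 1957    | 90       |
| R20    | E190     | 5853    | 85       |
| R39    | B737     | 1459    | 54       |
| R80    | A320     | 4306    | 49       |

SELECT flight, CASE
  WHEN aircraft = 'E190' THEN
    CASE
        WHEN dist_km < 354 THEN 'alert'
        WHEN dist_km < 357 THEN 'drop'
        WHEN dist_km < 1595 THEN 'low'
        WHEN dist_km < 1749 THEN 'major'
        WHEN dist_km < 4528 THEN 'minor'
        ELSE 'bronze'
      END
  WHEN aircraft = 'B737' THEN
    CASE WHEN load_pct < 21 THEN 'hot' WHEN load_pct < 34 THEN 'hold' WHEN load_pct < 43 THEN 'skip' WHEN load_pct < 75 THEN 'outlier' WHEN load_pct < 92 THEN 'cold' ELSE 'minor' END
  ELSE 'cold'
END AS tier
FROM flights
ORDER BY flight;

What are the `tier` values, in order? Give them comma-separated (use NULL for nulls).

cold, bronze, cold, cold, minor, outlier, cold, cold, cold, cold, cold, cold, minor, cold

flight=R10: aircraft='A321' → outer ELSE → cold
flight=R20: aircraft='E190' → inner[ELSE] → bronze
flight=R31: aircraft='A321' → outer ELSE → cold
flight=R32: aircraft='B787' → outer ELSE → cold
flight=R35: aircraft='B737' → inner[ELSE] → minor
flight=R39: aircraft='B737' → inner[load_pct < 75] → outlier
flight=R54: aircraft='A321' → outer ELSE → cold
flight=R57: aircraft='B787' → outer ELSE → cold
flight=R64: aircraft='A320' → outer ELSE → cold
flight=R66: aircraft='A320' → outer ELSE → cold
flight=R71: aircraft='B787' → outer ELSE → cold
flight=R80: aircraft='A320' → outer ELSE → cold
flight=R83: aircraft='E190' → inner[dist_km < 4528] → minor
flight=R97: aircraft='A320' → outer ELSE → cold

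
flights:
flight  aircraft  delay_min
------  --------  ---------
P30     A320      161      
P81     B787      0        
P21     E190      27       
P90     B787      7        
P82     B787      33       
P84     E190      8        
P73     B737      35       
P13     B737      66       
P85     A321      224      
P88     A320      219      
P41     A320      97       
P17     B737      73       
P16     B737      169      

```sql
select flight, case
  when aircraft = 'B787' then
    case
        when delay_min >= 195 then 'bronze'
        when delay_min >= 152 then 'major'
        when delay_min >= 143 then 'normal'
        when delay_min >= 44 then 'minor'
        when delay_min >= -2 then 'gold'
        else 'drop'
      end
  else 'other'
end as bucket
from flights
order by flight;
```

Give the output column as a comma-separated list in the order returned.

flight=P13: aircraft='B737' → outer ELSE → other
flight=P16: aircraft='B737' → outer ELSE → other
flight=P17: aircraft='B737' → outer ELSE → other
flight=P21: aircraft='E190' → outer ELSE → other
flight=P30: aircraft='A320' → outer ELSE → other
flight=P41: aircraft='A320' → outer ELSE → other
flight=P73: aircraft='B737' → outer ELSE → other
flight=P81: aircraft='B787' → inner[delay_min >= -2] → gold
flight=P82: aircraft='B787' → inner[delay_min >= -2] → gold
flight=P84: aircraft='E190' → outer ELSE → other
flight=P85: aircraft='A321' → outer ELSE → other
flight=P88: aircraft='A320' → outer ELSE → other
flight=P90: aircraft='B787' → inner[delay_min >= -2] → gold

other, other, other, other, other, other, other, gold, gold, other, other, other, gold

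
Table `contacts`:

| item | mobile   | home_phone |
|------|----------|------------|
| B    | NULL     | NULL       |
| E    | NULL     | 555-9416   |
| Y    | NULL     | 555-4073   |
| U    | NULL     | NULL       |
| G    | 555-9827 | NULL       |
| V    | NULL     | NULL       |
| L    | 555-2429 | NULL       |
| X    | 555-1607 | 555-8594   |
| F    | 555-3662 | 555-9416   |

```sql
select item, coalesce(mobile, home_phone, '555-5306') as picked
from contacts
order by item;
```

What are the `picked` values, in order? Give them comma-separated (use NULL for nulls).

item=B: mobile=NULL, home_phone=NULL, → literal 555-5306 → 555-5306
item=E: mobile=NULL, home_phone=555-9416 → 555-9416
item=F: mobile=555-3662 → 555-3662
item=G: mobile=555-9827 → 555-9827
item=L: mobile=555-2429 → 555-2429
item=U: mobile=NULL, home_phone=NULL, → literal 555-5306 → 555-5306
item=V: mobile=NULL, home_phone=NULL, → literal 555-5306 → 555-5306
item=X: mobile=555-1607 → 555-1607
item=Y: mobile=NULL, home_phone=555-4073 → 555-4073

555-5306, 555-9416, 555-3662, 555-9827, 555-2429, 555-5306, 555-5306, 555-1607, 555-4073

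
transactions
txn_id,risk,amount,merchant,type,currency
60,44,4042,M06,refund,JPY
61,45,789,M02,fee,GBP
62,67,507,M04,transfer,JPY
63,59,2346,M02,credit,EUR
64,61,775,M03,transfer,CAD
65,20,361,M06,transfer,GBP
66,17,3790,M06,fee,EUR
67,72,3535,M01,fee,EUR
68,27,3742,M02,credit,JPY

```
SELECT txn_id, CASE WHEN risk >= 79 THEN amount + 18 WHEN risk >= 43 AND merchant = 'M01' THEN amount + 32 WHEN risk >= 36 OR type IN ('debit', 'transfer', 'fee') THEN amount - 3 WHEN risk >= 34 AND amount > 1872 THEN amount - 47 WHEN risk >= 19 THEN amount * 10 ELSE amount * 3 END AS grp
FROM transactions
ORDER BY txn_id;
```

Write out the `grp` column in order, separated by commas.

4039, 786, 504, 2343, 772, 358, 3787, 3567, 37420

txn_id=60: risk >= 36 OR type IN ('debit', 'transfer', 'fee') → 4039
txn_id=61: risk >= 36 OR type IN ('debit', 'transfer', 'fee') → 786
txn_id=62: risk >= 36 OR type IN ('debit', 'transfer', 'fee') → 504
txn_id=63: risk >= 36 OR type IN ('debit', 'transfer', 'fee') → 2343
txn_id=64: risk >= 36 OR type IN ('debit', 'transfer', 'fee') → 772
txn_id=65: risk >= 36 OR type IN ('debit', 'transfer', 'fee') → 358
txn_id=66: risk >= 36 OR type IN ('debit', 'transfer', 'fee') → 3787
txn_id=67: risk >= 43 AND merchant = 'M01' → 3567
txn_id=68: risk >= 19 → 37420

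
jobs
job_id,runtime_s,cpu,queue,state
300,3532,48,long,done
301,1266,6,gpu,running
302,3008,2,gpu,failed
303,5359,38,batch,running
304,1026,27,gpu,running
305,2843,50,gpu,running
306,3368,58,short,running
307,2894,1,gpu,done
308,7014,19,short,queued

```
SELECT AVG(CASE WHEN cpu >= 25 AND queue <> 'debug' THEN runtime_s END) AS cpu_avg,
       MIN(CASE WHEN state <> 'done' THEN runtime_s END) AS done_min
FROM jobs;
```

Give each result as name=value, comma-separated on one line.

[cpu_avg: cpu >= 25 AND queue <> 'debug']
job_id=300: ✓ → 3532
job_id=301: ✗
job_id=302: ✗
job_id=303: ✓ → 5359
job_id=304: ✓ → 1026
job_id=305: ✓ → 2843
job_id=306: ✓ → 3368
job_id=307: ✗
job_id=308: ✗
cpu_avg = (3532 + 5359 + 1026 + 2843 + 3368) / 5 = 3225.6
—
[done_min: state <> 'done']
job_id=300: ✗
job_id=301: ✓ → 1266
job_id=302: ✓ → 3008
job_id=303: ✓ → 5359
job_id=304: ✓ → 1026
job_id=305: ✓ → 2843
job_id=306: ✓ → 3368
job_id=307: ✗
job_id=308: ✓ → 7014
done_min = MIN(1266, 3008, 5359, 1026, 2843, 3368, 7014) = 1026

cpu_avg=3225.6, done_min=1026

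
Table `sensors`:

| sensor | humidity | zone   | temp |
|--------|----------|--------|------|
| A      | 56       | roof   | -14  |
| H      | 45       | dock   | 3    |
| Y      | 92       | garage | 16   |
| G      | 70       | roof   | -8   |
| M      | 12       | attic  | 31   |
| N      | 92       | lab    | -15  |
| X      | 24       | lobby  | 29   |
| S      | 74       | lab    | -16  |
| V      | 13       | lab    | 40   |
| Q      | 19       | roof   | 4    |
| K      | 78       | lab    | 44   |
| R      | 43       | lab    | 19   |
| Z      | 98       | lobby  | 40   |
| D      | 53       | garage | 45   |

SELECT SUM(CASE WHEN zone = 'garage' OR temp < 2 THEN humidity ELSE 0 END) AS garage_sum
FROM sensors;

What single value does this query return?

sensor=A: ✓ → 56
sensor=H: ✗
sensor=Y: ✓ → 92
sensor=G: ✓ → 70
sensor=M: ✗
sensor=N: ✓ → 92
sensor=X: ✗
sensor=S: ✓ → 74
sensor=V: ✗
sensor=Q: ✗
sensor=K: ✗
sensor=R: ✗
sensor=Z: ✗
sensor=D: ✓ → 53
garage_sum = 56 + 92 + 70 + 92 + 74 + 53 = 437

437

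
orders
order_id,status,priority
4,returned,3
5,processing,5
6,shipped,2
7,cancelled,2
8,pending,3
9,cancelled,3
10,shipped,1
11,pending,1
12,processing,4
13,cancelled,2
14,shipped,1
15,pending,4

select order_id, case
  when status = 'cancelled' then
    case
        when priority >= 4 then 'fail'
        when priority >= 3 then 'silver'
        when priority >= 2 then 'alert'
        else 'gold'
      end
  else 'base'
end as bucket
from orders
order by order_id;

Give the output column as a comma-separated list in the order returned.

order_id=4: status='returned' → outer ELSE → base
order_id=5: status='processing' → outer ELSE → base
order_id=6: status='shipped' → outer ELSE → base
order_id=7: status='cancelled' → inner[priority >= 2] → alert
order_id=8: status='pending' → outer ELSE → base
order_id=9: status='cancelled' → inner[priority >= 3] → silver
order_id=10: status='shipped' → outer ELSE → base
order_id=11: status='pending' → outer ELSE → base
order_id=12: status='processing' → outer ELSE → base
order_id=13: status='cancelled' → inner[priority >= 2] → alert
order_id=14: status='shipped' → outer ELSE → base
order_id=15: status='pending' → outer ELSE → base

base, base, base, alert, base, silver, base, base, base, alert, base, base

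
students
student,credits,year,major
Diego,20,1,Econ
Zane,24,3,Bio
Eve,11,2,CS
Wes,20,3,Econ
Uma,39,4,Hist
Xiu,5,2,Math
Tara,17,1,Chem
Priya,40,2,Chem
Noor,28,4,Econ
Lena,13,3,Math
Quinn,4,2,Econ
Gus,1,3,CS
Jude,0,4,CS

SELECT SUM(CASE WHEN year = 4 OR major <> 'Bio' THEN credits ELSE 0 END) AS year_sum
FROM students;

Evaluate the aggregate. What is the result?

198

student=Diego: ✓ → 20
student=Zane: ✗
student=Eve: ✓ → 11
student=Wes: ✓ → 20
student=Uma: ✓ → 39
student=Xiu: ✓ → 5
student=Tara: ✓ → 17
student=Priya: ✓ → 40
student=Noor: ✓ → 28
student=Lena: ✓ → 13
student=Quinn: ✓ → 4
student=Gus: ✓ → 1
student=Jude: ✓ → 0
year_sum = 20 + 11 + 20 + 39 + 5 + 17 + 40 + 28 + 13 + 4 + 1 = 198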